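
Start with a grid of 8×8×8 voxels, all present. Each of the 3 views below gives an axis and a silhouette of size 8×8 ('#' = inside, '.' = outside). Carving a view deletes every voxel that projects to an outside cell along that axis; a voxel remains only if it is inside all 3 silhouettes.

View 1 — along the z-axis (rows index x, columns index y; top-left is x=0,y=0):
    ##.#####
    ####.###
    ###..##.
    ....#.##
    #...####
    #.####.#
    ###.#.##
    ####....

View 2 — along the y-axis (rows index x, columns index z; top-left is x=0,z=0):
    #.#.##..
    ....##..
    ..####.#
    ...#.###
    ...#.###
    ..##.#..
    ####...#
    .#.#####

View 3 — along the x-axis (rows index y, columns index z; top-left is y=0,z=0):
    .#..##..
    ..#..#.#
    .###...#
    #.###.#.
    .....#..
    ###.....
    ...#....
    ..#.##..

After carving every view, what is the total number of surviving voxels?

start: 8×8×8 = 512 voxels
after view 1 [z-axis, 43 of 64 cells solid] → remaining = 344
after view 2 [y-axis, 33 of 64 cells solid] → remaining = 171
after view 3 [x-axis, 23 of 64 cells solid] → remaining = 65

|visual hull| = 65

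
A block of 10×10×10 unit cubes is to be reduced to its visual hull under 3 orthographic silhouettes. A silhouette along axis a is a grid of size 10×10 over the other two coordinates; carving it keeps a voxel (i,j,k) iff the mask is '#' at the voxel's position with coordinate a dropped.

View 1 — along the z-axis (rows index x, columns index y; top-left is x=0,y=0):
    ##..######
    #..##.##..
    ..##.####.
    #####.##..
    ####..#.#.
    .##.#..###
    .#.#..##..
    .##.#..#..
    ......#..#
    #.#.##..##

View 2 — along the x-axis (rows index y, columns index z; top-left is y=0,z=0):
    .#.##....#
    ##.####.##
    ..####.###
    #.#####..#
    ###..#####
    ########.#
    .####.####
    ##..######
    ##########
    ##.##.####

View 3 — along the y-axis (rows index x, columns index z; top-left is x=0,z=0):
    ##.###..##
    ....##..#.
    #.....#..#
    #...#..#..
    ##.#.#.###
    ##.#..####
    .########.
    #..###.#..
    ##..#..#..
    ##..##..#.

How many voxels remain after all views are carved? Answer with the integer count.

full grid |V| = 1000
step 1: project along z, AND mask (54/100) → |grid| = 540
step 2: project along x, AND mask (77/100) → |grid| = 414
step 3: project along y, AND mask (52/100) → |grid| = 219

219 voxels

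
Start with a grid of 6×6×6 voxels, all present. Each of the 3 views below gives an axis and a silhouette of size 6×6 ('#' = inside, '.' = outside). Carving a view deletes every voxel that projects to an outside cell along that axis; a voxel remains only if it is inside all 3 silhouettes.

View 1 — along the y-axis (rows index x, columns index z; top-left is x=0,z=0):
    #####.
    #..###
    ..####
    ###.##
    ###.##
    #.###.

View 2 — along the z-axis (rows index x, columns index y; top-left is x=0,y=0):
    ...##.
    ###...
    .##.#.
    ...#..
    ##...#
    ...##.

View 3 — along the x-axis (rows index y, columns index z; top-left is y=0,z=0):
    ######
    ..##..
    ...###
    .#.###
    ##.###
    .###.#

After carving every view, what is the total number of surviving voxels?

full grid |V| = 216
step 1: project along y, AND mask (27/36) → |grid| = 162
step 2: project along z, AND mask (14/36) → |grid| = 62
step 3: project along x, AND mask (24/36) → |grid| = 40

|visual hull| = 40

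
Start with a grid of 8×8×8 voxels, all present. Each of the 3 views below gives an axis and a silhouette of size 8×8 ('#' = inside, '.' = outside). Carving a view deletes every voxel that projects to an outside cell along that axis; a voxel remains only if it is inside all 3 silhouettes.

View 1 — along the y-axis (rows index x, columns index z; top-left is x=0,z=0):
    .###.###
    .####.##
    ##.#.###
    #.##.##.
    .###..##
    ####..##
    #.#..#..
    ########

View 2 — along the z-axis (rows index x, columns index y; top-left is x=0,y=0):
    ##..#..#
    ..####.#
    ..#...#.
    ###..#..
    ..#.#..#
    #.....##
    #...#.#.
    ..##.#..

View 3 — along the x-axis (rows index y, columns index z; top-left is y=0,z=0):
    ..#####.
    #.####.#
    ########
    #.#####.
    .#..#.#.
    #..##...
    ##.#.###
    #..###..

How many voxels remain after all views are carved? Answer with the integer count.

full grid |V| = 512
[1] y-view keeps 45 columns → grid now 360
[2] z-view keeps 27 columns → grid now 152
[3] x-view keeps 41 columns → grid now 95

95 voxels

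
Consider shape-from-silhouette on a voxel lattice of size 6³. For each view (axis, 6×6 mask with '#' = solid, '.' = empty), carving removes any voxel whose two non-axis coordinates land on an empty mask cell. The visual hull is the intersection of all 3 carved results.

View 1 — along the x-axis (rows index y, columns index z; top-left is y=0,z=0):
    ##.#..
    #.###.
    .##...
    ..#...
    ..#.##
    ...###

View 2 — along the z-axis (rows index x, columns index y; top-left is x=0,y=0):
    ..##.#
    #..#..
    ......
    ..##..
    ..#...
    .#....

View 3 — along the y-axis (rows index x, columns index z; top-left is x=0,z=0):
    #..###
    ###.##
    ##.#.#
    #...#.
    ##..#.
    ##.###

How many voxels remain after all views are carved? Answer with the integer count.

before carving: 216 voxels (6×6×6)
  1. axis=0 (YZ plane), |mask|=16  ⇒  voxels=96
  2. axis=2 (XY plane), |mask|=9  ⇒  voxels=19
  3. axis=1 (XZ plane), |mask|=23  ⇒  voxels=10

10 voxels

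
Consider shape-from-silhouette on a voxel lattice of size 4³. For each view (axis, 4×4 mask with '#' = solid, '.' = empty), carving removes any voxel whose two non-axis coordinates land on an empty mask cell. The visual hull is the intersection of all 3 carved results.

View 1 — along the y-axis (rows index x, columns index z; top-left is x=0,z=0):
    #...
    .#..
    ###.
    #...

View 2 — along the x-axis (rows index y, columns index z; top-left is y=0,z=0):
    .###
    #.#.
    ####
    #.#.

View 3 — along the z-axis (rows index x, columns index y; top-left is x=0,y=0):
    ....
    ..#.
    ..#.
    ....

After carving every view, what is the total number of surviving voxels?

|visual hull| = 4

start: 4×4×4 = 64 voxels
after view 1 [y-axis, 6 of 16 cells solid] → remaining = 24
after view 2 [x-axis, 11 of 16 cells solid] → remaining = 17
after view 3 [z-axis, 2 of 16 cells solid] → remaining = 4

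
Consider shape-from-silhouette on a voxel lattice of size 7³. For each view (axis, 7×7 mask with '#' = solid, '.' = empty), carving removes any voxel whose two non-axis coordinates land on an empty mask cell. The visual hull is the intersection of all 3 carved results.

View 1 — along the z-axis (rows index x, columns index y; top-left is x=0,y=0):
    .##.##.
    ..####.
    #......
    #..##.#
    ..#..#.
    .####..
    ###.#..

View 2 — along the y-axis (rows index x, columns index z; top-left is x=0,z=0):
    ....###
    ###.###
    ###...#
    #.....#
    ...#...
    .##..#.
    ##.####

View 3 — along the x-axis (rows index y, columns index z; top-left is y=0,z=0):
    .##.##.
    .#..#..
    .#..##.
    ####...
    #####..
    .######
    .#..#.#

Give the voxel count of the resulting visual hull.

before carving: 343 voxels (7×7×7)
[1] z-view keeps 23 columns → grid now 161
[2] y-view keeps 25 columns → grid now 86
[3] x-view keeps 27 columns → grid now 47

47 voxels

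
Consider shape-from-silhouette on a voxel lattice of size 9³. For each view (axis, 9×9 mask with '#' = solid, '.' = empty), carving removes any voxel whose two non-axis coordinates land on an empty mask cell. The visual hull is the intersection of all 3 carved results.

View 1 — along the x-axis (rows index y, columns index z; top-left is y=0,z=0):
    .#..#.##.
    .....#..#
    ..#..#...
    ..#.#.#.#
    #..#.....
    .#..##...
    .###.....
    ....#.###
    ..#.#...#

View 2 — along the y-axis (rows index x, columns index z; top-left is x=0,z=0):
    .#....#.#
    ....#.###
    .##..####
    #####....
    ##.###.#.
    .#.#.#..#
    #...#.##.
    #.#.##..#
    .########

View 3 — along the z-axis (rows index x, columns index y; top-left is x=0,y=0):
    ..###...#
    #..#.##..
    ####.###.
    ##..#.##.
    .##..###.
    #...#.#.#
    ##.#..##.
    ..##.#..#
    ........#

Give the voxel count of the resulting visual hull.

|visual hull| = 70

before carving: 729 voxels (9×9×9)
after view 1 [x-axis, 27 of 81 cells solid] → remaining = 243
after view 2 [y-axis, 45 of 81 cells solid] → remaining = 140
after view 3 [z-axis, 39 of 81 cells solid] → remaining = 70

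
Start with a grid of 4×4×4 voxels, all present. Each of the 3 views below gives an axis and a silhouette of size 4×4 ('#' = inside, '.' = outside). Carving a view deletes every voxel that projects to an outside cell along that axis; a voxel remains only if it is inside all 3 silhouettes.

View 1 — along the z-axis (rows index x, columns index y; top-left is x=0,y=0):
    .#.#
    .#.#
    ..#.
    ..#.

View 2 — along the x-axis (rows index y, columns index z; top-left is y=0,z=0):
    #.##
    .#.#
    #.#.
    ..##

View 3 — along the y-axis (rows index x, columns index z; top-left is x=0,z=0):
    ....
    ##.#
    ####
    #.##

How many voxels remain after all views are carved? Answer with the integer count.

full grid |V| = 64
[1] z-view keeps 6 columns → grid now 24
[2] x-view keeps 9 columns → grid now 12
[3] y-view keeps 10 columns → grid now 7

voxel count = 7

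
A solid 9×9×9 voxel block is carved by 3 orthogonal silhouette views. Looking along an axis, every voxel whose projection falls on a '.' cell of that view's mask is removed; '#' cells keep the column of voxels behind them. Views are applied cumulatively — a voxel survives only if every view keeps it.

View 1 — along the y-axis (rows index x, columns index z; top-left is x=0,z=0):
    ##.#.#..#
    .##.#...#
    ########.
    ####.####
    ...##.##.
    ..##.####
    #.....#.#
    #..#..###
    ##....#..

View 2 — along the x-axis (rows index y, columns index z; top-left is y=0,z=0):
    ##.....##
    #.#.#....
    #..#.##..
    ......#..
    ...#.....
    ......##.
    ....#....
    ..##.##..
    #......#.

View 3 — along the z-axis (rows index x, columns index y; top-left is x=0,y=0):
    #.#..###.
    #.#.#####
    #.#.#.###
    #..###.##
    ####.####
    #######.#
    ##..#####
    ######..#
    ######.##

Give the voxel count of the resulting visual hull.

before carving: 729 voxels (9×9×9)
V1 y: intersect with XZ mask (46 set) -- 414 left
V2 x: intersect with YZ mask (22 set) -- 118 left
V3 z: intersect with XY mask (62 set) -- 91 left

91 voxels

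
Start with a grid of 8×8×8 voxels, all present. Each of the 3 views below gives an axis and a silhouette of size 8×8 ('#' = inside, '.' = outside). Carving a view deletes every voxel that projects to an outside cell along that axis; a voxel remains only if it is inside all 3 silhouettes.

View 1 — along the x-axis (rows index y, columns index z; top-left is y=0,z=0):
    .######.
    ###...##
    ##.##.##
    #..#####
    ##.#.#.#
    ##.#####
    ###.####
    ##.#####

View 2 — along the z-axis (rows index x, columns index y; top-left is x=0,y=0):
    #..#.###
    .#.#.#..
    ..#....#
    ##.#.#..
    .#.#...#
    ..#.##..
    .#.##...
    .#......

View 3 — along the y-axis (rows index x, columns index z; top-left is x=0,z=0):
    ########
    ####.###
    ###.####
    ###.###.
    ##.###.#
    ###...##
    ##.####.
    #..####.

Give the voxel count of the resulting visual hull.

|visual hull| = 117

start: 8×8×8 = 512 voxels
V1 x: intersect with YZ mask (49 set) -- 392 left
V2 z: intersect with XY mask (24 set) -- 145 left
V3 y: intersect with XZ mask (50 set) -- 117 left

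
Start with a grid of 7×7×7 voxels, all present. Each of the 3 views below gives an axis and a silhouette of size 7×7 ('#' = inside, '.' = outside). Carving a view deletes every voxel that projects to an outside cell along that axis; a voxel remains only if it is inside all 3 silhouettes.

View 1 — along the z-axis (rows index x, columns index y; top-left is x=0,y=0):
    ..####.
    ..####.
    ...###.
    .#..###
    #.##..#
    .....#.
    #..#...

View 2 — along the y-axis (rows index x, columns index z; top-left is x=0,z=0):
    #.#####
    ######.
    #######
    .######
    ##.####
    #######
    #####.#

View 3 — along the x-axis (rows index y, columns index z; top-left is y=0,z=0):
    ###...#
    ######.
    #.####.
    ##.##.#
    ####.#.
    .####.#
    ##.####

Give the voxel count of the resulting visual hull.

remaining voxels: 101

full grid |V| = 343
  1. axis=2 (XY plane), |mask|=22  ⇒  voxels=154
  2. axis=1 (XZ plane), |mask|=44  ⇒  voxels=136
  3. axis=0 (YZ plane), |mask|=36  ⇒  voxels=101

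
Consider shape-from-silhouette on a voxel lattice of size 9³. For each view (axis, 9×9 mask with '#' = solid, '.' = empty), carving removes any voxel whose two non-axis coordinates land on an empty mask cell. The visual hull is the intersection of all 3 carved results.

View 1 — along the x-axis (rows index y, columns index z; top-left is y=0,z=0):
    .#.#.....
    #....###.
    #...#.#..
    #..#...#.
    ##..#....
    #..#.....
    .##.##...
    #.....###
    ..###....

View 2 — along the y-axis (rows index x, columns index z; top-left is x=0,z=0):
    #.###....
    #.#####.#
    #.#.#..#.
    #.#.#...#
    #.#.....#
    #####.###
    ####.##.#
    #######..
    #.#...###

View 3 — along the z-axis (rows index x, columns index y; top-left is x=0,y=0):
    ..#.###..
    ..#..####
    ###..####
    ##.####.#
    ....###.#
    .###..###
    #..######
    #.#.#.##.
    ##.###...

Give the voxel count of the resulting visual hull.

|visual hull| = 102

initial block: 9^3 = 729
  1. axis=0 (YZ plane), |mask|=28  ⇒  voxels=252
  2. axis=1 (XZ plane), |mask|=49  ⇒  voxels=161
  3. axis=2 (XY plane), |mask|=50  ⇒  voxels=102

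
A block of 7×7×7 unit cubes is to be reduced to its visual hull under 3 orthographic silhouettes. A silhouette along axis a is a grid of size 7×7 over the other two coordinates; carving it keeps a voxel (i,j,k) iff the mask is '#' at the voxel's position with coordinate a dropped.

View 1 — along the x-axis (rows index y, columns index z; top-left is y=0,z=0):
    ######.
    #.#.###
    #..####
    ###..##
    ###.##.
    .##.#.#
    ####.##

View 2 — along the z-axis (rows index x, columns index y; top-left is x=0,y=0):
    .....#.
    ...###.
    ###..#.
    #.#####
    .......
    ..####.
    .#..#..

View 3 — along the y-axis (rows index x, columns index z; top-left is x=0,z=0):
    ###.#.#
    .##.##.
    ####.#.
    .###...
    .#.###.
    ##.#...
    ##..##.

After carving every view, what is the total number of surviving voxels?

full grid |V| = 343
after view 1 [x-axis, 36 of 49 cells solid] → remaining = 252
after view 2 [z-axis, 20 of 49 cells solid] → remaining = 98
after view 3 [y-axis, 28 of 49 cells solid] → remaining = 54

54 voxels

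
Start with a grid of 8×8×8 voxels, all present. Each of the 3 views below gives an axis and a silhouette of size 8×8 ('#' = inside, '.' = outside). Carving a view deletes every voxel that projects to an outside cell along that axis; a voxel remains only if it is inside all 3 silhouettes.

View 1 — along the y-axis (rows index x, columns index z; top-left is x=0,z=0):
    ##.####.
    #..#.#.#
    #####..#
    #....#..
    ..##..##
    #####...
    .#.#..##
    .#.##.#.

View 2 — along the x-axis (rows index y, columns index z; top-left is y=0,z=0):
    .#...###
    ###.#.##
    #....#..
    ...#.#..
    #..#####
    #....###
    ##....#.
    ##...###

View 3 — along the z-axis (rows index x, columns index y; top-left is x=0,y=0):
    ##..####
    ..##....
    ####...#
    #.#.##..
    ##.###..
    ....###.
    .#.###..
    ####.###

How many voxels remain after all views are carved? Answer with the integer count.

initial block: 8^3 = 512
step 1: project along y, AND mask (35/64) → |grid| = 280
step 2: project along x, AND mask (32/64) → |grid| = 137
step 3: project along z, AND mask (36/64) → |grid| = 82

82 voxels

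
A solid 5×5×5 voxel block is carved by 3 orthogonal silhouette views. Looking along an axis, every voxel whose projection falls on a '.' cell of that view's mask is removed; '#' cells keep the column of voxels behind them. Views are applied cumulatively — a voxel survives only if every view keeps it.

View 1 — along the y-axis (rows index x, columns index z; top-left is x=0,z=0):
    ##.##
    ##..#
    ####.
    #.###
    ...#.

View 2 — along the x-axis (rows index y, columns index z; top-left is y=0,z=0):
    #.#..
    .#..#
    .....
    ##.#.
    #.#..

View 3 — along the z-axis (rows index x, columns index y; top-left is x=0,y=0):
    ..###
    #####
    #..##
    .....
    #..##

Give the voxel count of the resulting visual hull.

start: 5×5×5 = 125 voxels
  1. axis=1 (XZ plane), |mask|=16  ⇒  voxels=80
  2. axis=0 (YZ plane), |mask|=9  ⇒  voxels=29
  3. axis=2 (XY plane), |mask|=14  ⇒  voxels=18

|visual hull| = 18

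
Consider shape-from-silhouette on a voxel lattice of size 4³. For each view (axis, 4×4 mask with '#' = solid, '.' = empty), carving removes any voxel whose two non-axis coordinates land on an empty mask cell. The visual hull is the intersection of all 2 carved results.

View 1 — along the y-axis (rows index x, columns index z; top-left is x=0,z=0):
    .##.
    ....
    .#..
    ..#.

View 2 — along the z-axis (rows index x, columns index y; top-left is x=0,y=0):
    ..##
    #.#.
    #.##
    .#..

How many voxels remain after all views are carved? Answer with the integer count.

initial block: 4^3 = 64
  1. axis=1 (XZ plane), |mask|=4  ⇒  voxels=16
  2. axis=2 (XY plane), |mask|=8  ⇒  voxels=8

voxel count = 8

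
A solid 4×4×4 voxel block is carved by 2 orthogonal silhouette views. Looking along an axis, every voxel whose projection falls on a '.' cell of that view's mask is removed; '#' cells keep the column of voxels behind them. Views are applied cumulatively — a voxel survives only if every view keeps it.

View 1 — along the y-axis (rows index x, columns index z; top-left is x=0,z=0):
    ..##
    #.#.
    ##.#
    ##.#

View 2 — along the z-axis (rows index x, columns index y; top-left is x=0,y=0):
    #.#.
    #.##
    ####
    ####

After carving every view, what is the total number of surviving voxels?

remaining voxels: 34

before carving: 64 voxels (4×4×4)
step 1: project along y, AND mask (10/16) → |grid| = 40
step 2: project along z, AND mask (13/16) → |grid| = 34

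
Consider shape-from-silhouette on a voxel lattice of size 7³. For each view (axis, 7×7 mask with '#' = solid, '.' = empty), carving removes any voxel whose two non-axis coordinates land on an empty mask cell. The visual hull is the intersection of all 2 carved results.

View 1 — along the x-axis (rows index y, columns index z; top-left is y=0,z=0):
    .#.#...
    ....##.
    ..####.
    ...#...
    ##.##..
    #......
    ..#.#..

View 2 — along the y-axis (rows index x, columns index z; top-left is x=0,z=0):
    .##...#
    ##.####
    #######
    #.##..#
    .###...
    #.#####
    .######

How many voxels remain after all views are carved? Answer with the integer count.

|visual hull| = 78

before carving: 343 voxels (7×7×7)
after view 1 [x-axis, 16 of 49 cells solid] → remaining = 112
after view 2 [y-axis, 35 of 49 cells solid] → remaining = 78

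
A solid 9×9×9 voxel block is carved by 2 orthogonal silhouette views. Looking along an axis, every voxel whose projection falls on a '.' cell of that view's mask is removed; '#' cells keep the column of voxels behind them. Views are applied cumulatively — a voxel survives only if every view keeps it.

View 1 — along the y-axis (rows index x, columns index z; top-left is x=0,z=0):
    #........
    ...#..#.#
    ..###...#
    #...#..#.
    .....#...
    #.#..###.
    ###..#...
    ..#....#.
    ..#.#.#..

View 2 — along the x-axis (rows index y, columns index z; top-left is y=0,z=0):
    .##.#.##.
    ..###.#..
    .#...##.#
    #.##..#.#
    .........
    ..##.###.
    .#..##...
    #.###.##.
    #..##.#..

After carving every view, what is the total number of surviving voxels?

start: 9×9×9 = 729 voxels
after view 1 [y-axis, 26 of 81 cells solid] → remaining = 234
after view 2 [x-axis, 36 of 81 cells solid] → remaining = 108

remaining voxels: 108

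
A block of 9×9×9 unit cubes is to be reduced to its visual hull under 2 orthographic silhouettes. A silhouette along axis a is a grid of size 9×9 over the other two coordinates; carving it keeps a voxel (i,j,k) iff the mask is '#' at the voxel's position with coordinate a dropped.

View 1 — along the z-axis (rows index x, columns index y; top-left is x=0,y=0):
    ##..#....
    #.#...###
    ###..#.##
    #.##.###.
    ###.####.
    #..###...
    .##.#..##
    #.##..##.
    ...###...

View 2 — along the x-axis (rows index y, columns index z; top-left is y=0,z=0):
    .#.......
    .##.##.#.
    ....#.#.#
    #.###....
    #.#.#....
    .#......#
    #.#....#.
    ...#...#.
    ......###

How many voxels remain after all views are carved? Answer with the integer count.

initial block: 9^3 = 729
  1. axis=2 (XY plane), |mask|=44  ⇒  voxels=396
  2. axis=0 (YZ plane), |mask|=26  ⇒  voxels=119

119 voxels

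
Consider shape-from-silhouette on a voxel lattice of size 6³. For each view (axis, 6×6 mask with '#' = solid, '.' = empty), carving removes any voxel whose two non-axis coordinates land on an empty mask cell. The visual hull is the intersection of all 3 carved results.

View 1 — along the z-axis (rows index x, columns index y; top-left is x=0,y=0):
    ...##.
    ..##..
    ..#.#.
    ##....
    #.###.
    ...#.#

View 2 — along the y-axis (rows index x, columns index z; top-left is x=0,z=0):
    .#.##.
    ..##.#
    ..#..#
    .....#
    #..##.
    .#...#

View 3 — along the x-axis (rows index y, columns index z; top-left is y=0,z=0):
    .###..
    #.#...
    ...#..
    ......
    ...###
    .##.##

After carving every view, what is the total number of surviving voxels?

10 voxels

before carving: 216 voxels (6×6×6)
carve view 1 (along z, XY-mask fill 14/36): 84 voxels remain
carve view 2 (along y, XZ-mask fill 14/36): 34 voxels remain
carve view 3 (along x, YZ-mask fill 13/36): 10 voxels remain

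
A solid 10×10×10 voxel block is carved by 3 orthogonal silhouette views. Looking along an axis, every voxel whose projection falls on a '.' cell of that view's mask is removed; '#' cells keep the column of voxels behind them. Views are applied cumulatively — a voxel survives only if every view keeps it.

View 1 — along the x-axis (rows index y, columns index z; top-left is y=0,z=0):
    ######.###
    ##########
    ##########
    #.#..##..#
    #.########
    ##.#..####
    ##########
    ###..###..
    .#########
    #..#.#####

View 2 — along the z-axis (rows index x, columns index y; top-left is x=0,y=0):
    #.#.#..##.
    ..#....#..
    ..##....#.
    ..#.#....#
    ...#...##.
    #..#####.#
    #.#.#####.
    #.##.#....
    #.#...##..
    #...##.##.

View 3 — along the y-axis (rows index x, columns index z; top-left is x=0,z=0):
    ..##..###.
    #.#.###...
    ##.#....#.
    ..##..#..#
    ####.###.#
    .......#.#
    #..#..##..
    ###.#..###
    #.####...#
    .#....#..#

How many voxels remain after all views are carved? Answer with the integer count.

start: 10×10×10 = 1000 voxels
V1 x: intersect with YZ mask (82 set) -- 820 left
V2 z: intersect with XY mask (43 set) -- 348 left
V3 y: intersect with XZ mask (48 set) -- 160 left

160 voxels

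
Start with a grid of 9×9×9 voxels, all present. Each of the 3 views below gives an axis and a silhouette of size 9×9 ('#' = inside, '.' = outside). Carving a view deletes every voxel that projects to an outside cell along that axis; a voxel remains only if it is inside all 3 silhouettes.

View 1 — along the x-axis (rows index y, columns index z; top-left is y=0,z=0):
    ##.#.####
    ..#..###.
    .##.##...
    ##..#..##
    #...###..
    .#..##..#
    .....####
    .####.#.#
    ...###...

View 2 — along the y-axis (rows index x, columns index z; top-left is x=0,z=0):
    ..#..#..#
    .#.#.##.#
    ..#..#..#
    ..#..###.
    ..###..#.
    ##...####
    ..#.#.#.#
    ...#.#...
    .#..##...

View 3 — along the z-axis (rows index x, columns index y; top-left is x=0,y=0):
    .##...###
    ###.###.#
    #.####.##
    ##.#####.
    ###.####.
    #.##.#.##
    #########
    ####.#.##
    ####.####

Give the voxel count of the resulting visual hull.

before carving: 729 voxels (9×9×9)
  1. axis=0 (YZ plane), |mask|=41  ⇒  voxels=369
  2. axis=1 (XZ plane), |mask|=34  ⇒  voxels=166
  3. axis=2 (XY plane), |mask|=63  ⇒  voxels=129

129 voxels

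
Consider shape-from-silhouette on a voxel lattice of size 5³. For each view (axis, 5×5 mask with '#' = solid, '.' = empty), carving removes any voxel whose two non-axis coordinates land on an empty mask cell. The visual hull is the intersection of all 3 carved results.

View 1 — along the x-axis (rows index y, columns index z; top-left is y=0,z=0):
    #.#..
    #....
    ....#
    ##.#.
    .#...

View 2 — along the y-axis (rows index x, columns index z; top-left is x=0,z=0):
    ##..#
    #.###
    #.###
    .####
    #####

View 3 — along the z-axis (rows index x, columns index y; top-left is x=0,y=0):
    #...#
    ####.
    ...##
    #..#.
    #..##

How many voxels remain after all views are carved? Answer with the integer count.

|visual hull| = 19

before carving: 125 voxels (5×5×5)
  1. axis=0 (YZ plane), |mask|=8  ⇒  voxels=40
  2. axis=1 (XZ plane), |mask|=20  ⇒  voxels=31
  3. axis=2 (XY plane), |mask|=13  ⇒  voxels=19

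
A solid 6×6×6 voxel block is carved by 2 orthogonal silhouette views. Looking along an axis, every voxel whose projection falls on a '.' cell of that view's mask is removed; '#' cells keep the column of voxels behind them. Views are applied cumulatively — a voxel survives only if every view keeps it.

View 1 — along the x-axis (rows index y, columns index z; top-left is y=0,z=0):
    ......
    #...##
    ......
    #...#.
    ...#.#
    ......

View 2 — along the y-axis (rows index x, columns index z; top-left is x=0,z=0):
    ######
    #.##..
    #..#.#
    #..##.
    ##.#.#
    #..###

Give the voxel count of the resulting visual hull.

32 voxels

start: 6×6×6 = 216 voxels
carve view 1 (along x, YZ-mask fill 7/36): 42 voxels remain
carve view 2 (along y, XZ-mask fill 23/36): 32 voxels remain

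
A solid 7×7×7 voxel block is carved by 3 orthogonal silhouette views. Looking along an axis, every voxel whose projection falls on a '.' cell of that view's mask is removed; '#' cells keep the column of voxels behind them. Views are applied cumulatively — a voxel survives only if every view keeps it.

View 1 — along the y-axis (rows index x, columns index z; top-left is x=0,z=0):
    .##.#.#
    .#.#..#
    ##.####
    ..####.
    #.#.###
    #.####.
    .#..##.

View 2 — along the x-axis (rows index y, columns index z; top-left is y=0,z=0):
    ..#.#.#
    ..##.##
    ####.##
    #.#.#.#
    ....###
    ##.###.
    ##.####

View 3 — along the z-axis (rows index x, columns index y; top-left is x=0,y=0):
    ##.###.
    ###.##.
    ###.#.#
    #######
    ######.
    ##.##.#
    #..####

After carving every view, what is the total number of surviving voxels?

|visual hull| = 102

initial block: 7^3 = 343
  1. axis=1 (XZ plane), |mask|=30  ⇒  voxels=210
  2. axis=0 (YZ plane), |mask|=31  ⇒  voxels=135
  3. axis=2 (XY plane), |mask|=38  ⇒  voxels=102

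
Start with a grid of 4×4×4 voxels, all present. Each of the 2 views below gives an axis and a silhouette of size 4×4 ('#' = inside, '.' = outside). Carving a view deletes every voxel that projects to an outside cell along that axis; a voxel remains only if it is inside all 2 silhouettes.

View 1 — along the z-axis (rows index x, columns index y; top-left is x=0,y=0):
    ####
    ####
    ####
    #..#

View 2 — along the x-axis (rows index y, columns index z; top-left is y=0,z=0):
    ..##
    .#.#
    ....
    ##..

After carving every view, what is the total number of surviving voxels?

full grid |V| = 64
V1 z: intersect with XY mask (14 set) -- 56 left
V2 x: intersect with YZ mask (6 set) -- 22 left

remaining voxels: 22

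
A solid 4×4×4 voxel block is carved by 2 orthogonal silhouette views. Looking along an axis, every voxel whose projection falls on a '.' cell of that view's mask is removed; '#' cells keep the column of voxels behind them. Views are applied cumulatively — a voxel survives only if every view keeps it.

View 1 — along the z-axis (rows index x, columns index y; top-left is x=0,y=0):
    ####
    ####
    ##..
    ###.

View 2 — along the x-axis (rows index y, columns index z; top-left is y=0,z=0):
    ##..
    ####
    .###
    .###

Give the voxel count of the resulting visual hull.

voxel count = 39

initial block: 4^3 = 64
carve view 1 (along z, XY-mask fill 13/16): 52 voxels remain
carve view 2 (along x, YZ-mask fill 12/16): 39 voxels remain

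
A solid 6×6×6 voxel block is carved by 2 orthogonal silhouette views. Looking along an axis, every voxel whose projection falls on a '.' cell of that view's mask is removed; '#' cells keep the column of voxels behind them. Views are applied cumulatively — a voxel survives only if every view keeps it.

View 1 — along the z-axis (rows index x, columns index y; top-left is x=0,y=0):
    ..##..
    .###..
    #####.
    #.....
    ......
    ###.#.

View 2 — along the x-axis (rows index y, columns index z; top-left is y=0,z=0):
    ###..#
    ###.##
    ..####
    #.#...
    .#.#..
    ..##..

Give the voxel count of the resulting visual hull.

full grid |V| = 216
V1 z: intersect with XY mask (15 set) -- 90 left
V2 x: intersect with YZ mask (19 set) -- 53 left

remaining voxels: 53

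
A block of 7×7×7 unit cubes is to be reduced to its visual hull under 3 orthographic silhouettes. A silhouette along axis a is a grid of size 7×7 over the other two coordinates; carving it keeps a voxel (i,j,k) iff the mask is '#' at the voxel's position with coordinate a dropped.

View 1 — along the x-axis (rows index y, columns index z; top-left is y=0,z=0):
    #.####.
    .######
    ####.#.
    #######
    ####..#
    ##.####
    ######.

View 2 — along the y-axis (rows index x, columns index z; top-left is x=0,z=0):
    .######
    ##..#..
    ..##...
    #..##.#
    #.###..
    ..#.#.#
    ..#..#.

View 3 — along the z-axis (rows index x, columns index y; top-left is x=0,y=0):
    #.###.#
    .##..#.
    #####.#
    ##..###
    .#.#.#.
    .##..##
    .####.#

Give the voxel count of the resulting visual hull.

before carving: 343 voxels (7×7×7)
  1. axis=0 (YZ plane), |mask|=40  ⇒  voxels=280
  2. axis=1 (XZ plane), |mask|=24  ⇒  voxels=137
  3. axis=2 (XY plane), |mask|=31  ⇒  voxels=85

remaining voxels: 85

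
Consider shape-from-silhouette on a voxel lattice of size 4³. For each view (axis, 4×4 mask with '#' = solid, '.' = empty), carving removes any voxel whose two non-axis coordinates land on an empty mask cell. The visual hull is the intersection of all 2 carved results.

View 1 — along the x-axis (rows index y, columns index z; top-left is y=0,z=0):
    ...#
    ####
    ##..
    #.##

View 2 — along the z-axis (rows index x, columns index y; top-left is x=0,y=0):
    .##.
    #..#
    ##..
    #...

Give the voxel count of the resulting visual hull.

full grid |V| = 64
after view 1 [x-axis, 10 of 16 cells solid] → remaining = 40
after view 2 [z-axis, 7 of 16 cells solid] → remaining = 16

voxel count = 16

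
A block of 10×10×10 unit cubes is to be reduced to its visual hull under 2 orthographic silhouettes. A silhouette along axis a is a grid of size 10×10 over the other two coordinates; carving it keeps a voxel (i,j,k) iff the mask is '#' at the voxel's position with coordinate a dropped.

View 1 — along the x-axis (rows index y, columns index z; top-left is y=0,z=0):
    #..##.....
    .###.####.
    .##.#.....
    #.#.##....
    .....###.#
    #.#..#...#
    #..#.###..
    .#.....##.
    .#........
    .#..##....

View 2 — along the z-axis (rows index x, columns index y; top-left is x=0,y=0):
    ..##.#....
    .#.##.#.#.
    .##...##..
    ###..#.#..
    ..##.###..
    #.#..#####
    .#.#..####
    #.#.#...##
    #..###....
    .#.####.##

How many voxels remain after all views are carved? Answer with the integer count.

remaining voxels: 191

before carving: 1000 voxels (10×10×10)
after view 1 [x-axis, 37 of 100 cells solid] → remaining = 370
after view 2 [z-axis, 51 of 100 cells solid] → remaining = 191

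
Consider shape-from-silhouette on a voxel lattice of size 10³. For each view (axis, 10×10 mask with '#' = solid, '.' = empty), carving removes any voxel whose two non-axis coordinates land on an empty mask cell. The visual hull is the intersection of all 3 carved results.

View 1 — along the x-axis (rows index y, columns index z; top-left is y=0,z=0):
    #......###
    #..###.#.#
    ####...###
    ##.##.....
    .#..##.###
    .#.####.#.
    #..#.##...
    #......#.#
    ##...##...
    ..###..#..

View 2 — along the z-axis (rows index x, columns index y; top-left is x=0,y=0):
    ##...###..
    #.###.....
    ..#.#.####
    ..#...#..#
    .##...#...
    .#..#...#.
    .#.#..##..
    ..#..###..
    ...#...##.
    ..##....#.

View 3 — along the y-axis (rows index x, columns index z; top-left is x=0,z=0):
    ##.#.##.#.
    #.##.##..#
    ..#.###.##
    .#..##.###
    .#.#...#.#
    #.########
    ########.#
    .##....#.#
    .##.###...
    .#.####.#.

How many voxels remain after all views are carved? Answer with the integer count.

full grid |V| = 1000
  1. axis=0 (YZ plane), |mask|=48  ⇒  voxels=480
  2. axis=2 (XY plane), |mask|=38  ⇒  voxels=183
  3. axis=1 (XZ plane), |mask|=61  ⇒  voxels=106

voxel count = 106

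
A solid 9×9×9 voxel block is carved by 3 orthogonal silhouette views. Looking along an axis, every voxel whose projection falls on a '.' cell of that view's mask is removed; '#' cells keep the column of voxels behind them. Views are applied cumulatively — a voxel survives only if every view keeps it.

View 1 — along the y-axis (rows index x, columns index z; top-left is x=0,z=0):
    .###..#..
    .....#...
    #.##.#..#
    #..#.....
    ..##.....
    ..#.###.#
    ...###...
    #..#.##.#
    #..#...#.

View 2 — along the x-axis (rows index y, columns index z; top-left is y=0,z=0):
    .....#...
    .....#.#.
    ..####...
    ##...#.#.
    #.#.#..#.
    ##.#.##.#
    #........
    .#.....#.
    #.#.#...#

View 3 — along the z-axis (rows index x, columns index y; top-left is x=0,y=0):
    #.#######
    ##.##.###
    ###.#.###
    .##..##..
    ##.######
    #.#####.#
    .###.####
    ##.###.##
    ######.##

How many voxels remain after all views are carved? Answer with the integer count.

before carving: 729 voxels (9×9×9)
V1 y: intersect with XZ mask (30 set) -- 270 left
V2 x: intersect with YZ mask (28 set) -- 93 left
V3 z: intersect with XY mask (63 set) -- 73 left

73 voxels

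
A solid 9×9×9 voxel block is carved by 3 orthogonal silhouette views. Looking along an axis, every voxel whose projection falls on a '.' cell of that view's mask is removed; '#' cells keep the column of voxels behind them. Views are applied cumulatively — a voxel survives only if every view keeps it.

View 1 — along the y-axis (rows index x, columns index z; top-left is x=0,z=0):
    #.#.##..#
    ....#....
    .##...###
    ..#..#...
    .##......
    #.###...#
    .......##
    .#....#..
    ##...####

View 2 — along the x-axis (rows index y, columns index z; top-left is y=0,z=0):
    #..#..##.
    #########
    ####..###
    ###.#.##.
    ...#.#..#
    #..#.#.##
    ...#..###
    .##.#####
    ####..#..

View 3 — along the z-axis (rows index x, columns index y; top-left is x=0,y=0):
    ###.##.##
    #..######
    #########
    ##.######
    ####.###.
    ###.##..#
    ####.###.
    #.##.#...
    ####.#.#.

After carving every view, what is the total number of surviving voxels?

full grid |V| = 729
  1. axis=1 (XZ plane), |mask|=30  ⇒  voxels=270
  2. axis=0 (YZ plane), |mask|=50  ⇒  voxels=163
  3. axis=2 (XY plane), |mask|=61  ⇒  voxels=131

131 voxels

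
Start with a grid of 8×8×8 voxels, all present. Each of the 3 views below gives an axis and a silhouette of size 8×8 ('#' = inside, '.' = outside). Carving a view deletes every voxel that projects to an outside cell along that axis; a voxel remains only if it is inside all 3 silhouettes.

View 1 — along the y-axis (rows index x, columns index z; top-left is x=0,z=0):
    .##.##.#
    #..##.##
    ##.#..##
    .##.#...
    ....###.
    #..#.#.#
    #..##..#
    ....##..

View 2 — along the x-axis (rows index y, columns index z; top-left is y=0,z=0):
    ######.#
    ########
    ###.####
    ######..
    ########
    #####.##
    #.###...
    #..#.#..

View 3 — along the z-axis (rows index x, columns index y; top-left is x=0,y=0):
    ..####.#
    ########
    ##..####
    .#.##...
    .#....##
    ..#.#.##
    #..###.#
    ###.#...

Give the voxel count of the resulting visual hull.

|visual hull| = 124

full grid |V| = 512
step 1: project along y, AND mask (31/64) → |grid| = 248
step 2: project along x, AND mask (50/64) → |grid| = 195
step 3: project along z, AND mask (38/64) → |grid| = 124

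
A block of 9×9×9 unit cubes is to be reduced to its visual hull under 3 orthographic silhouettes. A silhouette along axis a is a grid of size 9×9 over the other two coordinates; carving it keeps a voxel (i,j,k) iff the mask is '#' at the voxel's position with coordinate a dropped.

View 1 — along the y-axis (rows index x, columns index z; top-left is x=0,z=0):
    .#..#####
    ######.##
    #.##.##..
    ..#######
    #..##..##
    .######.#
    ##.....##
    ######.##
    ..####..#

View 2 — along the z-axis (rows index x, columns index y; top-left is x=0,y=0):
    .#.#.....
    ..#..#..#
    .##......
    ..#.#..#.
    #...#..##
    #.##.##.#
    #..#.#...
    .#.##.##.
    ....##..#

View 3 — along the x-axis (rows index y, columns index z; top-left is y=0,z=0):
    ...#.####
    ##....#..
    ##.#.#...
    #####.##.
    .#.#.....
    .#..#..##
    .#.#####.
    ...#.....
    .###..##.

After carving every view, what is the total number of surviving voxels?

voxel count = 87

before carving: 729 voxels (9×9×9)
  1. axis=1 (XZ plane), |mask|=55  ⇒  voxels=495
  2. axis=2 (XY plane), |mask|=31  ⇒  voxels=196
  3. axis=0 (YZ plane), |mask|=37  ⇒  voxels=87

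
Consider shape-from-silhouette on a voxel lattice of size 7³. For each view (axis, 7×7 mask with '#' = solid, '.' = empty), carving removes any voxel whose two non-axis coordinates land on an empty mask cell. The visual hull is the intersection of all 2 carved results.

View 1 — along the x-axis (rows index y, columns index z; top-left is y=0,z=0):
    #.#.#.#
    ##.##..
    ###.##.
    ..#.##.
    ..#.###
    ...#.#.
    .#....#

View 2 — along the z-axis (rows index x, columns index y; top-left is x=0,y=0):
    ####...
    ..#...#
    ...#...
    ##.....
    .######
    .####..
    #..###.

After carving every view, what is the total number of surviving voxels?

voxel count = 83

start: 7×7×7 = 343 voxels
V1 x: intersect with YZ mask (24 set) -- 168 left
V2 z: intersect with XY mask (23 set) -- 83 left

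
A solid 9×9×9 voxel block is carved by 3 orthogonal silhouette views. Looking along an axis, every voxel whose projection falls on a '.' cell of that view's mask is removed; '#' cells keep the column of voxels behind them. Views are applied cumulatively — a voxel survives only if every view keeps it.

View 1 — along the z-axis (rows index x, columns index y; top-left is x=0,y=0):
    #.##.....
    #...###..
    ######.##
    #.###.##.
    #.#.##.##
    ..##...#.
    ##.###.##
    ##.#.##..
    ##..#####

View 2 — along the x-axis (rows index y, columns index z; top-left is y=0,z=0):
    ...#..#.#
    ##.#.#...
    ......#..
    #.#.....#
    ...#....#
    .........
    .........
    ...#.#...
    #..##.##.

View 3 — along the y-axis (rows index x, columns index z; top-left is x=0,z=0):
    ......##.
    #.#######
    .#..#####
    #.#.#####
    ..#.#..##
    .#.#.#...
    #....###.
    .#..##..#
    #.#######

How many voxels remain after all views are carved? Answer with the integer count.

full grid |V| = 729
  1. axis=2 (XY plane), |mask|=49  ⇒  voxels=441
  2. axis=0 (YZ plane), |mask|=20  ⇒  voxels=107
  3. axis=1 (XZ plane), |mask|=46  ⇒  voxels=59

remaining voxels: 59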